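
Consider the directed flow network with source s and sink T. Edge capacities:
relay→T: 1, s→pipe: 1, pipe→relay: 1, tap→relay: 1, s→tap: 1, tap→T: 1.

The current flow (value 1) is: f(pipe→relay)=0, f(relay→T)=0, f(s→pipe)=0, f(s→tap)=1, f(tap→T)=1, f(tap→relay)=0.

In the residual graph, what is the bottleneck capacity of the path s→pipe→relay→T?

1

Residual capacities along the path: s→pipe: 1, pipe→relay: 1, relay→T: 1.
Minimum is 1.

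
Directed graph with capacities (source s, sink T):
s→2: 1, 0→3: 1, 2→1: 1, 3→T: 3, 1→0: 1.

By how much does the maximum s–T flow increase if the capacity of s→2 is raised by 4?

0

Original max flow = 1.
Even with extra capacity on s→2, another cut of capacity 1 remains binding.
New max flow = 1. Increase = 0.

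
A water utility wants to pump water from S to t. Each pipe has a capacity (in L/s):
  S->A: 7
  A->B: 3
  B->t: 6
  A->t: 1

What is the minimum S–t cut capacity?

Max flow = 4 (via 2 augmenting paths).
In the residual at optimum, the set reachable from S is {A, S}.
Cut edges: A->B (cap 3), A->t (cap 1). Sum = 4.

4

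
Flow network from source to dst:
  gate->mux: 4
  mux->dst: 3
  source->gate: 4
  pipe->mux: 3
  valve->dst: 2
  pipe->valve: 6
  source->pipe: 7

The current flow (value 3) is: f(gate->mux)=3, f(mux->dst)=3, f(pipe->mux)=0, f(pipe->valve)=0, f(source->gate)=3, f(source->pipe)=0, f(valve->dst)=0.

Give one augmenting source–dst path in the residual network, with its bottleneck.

Residual along source->pipe->valve->dst: source->pipe: 7, pipe->valve: 6, valve->dst: 2.
Bottleneck = min = 2.

source->pipe->valve->dst, bottleneck 2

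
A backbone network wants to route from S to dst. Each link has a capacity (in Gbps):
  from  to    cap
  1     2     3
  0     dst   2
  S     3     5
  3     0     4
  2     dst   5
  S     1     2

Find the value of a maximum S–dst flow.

Augment S->1->2->dst: bottleneck 2. Total 2.
Augment S->3->0->dst: bottleneck 2. Total 4.
No augmenting path remains in the residual graph.

4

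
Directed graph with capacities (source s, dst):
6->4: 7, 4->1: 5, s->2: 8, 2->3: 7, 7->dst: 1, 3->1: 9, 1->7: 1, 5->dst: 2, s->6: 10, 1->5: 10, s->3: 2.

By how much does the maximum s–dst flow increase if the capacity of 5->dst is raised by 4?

4

Original max flow = 3.
After raising cap(5->dst), augmenting paths through that edge carry 4 more units.
New max flow = 7. Increase = 4.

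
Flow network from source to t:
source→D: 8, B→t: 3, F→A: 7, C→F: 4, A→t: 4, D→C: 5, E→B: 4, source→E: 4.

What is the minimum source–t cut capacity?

7

Max flow = 7 (via 2 augmenting paths).
In the residual at optimum, the set reachable from source is {B, C, D, E, source}.
Cut edges: C→F (cap 4), B→t (cap 3). Sum = 7.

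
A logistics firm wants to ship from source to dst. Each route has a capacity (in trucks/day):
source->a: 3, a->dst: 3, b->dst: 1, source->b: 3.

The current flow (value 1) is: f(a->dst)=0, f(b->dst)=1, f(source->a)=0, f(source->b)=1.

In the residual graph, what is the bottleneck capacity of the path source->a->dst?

3

Residual capacities along the path: source->a: 3, a->dst: 3.
Minimum is 3.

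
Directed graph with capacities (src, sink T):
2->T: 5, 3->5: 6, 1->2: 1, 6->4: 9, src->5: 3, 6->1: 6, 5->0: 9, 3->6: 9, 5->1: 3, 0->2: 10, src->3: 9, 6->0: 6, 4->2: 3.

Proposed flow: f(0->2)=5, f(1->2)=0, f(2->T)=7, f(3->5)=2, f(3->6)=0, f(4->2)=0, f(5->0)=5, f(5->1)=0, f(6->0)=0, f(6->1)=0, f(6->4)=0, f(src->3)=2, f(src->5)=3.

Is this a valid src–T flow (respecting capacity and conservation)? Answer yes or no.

No

Capacity violated on 2->T: flow 7 > capacity 5.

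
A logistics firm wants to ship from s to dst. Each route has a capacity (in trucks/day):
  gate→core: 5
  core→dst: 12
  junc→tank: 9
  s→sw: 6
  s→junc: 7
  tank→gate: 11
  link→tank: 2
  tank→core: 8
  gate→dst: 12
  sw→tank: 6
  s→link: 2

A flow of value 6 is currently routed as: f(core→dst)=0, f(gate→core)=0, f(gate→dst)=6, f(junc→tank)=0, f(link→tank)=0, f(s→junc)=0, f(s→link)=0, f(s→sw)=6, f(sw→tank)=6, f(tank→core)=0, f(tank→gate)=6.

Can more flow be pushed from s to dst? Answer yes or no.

Yes

Residual path s→junc→tank→gate→dst has bottleneck 5 > 0.
Pushing 5 along it raises the flow to 11, so the given flow is not maximum.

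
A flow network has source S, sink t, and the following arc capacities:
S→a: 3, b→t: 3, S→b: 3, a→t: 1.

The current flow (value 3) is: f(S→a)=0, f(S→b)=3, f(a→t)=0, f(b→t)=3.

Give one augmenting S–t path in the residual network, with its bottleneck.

S→a→t, bottleneck 1

Residual along S→a→t: S→a: 3, a→t: 1.
Bottleneck = min = 1.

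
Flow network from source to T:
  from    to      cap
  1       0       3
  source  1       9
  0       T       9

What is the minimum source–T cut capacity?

Max flow = 3 (via 1 augmenting path).
In the residual at optimum, the set reachable from source is {1, source}.
Cut edges: 1→0 (cap 3). Sum = 3.

3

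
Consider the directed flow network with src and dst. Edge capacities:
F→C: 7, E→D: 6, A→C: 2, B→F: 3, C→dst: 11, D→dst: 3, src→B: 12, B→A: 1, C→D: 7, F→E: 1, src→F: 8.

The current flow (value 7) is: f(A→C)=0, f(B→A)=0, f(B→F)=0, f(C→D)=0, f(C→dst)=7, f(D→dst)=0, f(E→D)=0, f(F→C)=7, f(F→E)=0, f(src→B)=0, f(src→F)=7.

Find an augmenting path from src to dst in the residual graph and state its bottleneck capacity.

src→B→A→C→dst, bottleneck 1

Residual along src→B→A→C→dst: src→B: 12, B→A: 1, A→C: 2, C→dst: 4.
Bottleneck = min = 1.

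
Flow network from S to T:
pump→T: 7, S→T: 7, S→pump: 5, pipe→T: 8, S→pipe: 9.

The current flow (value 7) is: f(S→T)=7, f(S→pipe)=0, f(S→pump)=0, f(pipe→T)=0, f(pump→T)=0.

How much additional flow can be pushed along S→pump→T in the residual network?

5

Residual capacities along the path: S→pump: 5, pump→T: 7.
Minimum is 5.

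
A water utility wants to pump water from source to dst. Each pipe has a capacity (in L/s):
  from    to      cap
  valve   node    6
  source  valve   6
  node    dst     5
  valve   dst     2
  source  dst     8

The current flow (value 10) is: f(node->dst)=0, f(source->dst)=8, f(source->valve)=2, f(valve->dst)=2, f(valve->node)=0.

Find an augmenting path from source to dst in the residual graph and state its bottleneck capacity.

Residual along source->valve->node->dst: source->valve: 4, valve->node: 6, node->dst: 5.
Bottleneck = min = 4.

source->valve->node->dst, bottleneck 4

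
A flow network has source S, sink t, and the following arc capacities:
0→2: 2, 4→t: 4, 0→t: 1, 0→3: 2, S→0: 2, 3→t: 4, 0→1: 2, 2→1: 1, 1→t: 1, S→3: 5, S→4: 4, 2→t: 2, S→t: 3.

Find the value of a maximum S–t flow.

Augment S→t: bottleneck 3. Total 3.
Augment S→0→t: bottleneck 1. Total 4.
Augment S→3→t: bottleneck 4. Total 8.
Augment S→4→t: bottleneck 4. Total 12.
Augment S→0→2→t: bottleneck 1. Total 13.
No augmenting path remains in the residual graph.

13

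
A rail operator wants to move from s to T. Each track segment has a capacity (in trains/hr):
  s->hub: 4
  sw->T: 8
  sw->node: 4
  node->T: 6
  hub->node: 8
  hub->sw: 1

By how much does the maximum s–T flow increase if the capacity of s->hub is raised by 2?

2

Original max flow = 4.
After raising cap(s->hub), augmenting paths through that edge carry 2 more units.
New max flow = 6. Increase = 2.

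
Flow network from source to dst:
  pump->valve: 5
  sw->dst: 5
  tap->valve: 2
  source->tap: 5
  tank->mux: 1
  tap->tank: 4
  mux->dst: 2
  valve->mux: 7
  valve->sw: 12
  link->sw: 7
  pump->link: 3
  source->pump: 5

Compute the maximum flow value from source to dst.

Augment source->tap->tank->mux->dst: bottleneck 1. Total 1.
Augment source->tap->valve->mux->dst: bottleneck 1. Total 2.
Augment source->tap->valve->sw->dst: bottleneck 1. Total 3.
Augment source->pump->valve->sw->dst: bottleneck 4. Total 7.
No augmenting path remains in the residual graph.

7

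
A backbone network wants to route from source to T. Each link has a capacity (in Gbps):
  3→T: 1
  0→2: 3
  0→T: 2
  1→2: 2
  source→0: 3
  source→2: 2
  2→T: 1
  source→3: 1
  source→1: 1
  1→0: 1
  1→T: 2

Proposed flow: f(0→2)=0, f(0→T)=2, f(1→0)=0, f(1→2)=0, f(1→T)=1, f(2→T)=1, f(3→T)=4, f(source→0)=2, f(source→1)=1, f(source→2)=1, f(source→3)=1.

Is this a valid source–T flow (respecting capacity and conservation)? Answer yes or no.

Capacity violated on 3→T: flow 4 > capacity 1.

No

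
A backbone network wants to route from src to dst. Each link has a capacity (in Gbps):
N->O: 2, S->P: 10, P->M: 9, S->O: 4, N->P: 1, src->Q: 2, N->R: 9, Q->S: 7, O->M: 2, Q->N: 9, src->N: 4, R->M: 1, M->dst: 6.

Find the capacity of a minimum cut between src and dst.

6

Max flow = 6 (via 4 augmenting paths).
In the residual at optimum, the set reachable from src is {src}.
Cut edges: src->Q (cap 2), src->N (cap 4). Sum = 6.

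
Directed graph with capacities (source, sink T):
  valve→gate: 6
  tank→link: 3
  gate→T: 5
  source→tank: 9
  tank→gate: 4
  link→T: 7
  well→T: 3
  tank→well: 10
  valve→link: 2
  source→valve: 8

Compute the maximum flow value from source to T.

Augment source→tank→link→T: bottleneck 3. Total 3.
Augment source→tank→well→T: bottleneck 3. Total 6.
Augment source→tank→gate→T: bottleneck 3. Total 9.
Augment source→valve→gate→T: bottleneck 2. Total 11.
Augment source→valve→link→T: bottleneck 2. Total 13.
No augmenting path remains in the residual graph.

13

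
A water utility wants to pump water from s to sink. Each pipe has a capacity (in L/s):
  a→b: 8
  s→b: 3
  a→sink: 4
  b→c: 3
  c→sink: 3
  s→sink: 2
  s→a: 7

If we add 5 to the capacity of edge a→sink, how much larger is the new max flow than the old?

Original max flow = 9.
After raising cap(a→sink), augmenting paths through that edge carry 3 more units.
New max flow = 12. Increase = 3.

3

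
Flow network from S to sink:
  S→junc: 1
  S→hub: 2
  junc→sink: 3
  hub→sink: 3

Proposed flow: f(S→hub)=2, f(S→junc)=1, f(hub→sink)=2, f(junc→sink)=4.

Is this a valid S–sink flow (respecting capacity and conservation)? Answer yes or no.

Capacity violated on junc→sink: flow 4 > capacity 3.

No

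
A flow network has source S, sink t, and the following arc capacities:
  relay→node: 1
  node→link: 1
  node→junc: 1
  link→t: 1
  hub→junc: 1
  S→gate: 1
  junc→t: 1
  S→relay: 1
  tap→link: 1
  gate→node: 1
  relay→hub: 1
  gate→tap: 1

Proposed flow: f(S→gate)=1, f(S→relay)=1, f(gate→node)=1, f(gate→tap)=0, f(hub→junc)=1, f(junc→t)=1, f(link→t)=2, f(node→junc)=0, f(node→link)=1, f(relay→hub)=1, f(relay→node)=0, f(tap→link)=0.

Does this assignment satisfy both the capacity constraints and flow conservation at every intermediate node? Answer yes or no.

No

Capacity violated on link→t: flow 2 > capacity 1.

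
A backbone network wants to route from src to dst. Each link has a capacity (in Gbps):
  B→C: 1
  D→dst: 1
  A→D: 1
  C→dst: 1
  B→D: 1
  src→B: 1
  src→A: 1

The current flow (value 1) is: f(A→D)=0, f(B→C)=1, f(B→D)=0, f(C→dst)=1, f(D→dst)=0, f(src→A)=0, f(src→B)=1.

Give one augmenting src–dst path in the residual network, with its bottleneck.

src→A→D→dst, bottleneck 1

Residual along src→A→D→dst: src→A: 1, A→D: 1, D→dst: 1.
Bottleneck = min = 1.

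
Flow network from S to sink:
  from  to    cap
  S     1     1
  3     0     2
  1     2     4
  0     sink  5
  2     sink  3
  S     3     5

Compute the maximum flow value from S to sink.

3

Augment S->3->0->sink: bottleneck 2. Total 2.
Augment S->1->2->sink: bottleneck 1. Total 3.
No augmenting path remains in the residual graph.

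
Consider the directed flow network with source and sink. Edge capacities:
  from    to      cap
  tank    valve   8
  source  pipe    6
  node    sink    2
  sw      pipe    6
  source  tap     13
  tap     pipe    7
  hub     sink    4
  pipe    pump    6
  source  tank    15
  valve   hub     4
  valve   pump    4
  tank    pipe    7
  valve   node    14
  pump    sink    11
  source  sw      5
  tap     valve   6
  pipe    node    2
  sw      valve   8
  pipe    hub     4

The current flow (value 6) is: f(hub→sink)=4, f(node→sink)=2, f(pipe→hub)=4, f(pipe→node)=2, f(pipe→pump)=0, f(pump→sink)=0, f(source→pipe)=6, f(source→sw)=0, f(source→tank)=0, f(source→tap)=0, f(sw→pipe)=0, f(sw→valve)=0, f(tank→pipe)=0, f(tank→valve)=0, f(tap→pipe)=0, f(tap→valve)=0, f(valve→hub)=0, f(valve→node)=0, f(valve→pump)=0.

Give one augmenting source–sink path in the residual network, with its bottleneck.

source→tap→pipe→pump→sink, bottleneck 6

Residual along source→tap→pipe→pump→sink: source→tap: 13, tap→pipe: 7, pipe→pump: 6, pump→sink: 11.
Bottleneck = min = 6.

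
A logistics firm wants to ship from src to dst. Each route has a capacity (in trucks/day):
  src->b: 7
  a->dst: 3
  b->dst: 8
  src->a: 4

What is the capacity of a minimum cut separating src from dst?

Max flow = 10 (via 2 augmenting paths).
In the residual at optimum, the set reachable from src is {a, src}.
Cut edges: src->b (cap 7), a->dst (cap 3). Sum = 10.

10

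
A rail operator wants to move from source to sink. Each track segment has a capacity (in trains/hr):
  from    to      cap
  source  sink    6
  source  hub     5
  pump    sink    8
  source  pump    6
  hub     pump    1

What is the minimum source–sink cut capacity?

Max flow = 13 (via 3 augmenting paths).
In the residual at optimum, the set reachable from source is {hub, source}.
Cut edges: source->pump (cap 6), source->sink (cap 6), hub->pump (cap 1). Sum = 13.

13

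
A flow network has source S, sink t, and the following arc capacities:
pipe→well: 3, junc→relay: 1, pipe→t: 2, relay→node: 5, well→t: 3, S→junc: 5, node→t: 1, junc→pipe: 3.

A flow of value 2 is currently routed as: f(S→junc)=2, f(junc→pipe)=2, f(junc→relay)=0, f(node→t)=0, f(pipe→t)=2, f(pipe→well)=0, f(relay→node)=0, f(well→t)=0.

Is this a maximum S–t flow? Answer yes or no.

No

Residual path S→junc→relay→node→t has bottleneck 1 > 0.
Pushing 1 along it raises the flow to 3, so the given flow is not maximum.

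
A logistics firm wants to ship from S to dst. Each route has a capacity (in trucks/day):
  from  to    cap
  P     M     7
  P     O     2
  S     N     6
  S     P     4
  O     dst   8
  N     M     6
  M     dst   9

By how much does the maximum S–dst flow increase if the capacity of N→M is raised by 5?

0

Original max flow = 10.
Edge N→M does not cross the min cut (source side {S}), so extra capacity there cannot help.
New max flow = 10. Increase = 0.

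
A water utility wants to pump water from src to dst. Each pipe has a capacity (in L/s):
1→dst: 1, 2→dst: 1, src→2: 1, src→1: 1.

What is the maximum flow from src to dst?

2

Augment src→2→dst: bottleneck 1. Total 1.
Augment src→1→dst: bottleneck 1. Total 2.
No augmenting path remains in the residual graph.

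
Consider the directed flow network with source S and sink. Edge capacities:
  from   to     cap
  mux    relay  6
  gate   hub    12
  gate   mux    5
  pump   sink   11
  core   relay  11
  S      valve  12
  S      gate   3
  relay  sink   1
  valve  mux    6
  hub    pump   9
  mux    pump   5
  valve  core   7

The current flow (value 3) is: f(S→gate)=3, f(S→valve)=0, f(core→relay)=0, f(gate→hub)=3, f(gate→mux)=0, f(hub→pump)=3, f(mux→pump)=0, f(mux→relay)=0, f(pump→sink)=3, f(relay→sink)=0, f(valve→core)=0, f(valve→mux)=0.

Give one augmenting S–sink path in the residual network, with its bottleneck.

S→valve→mux→pump→sink, bottleneck 5

Residual along S→valve→mux→pump→sink: S→valve: 12, valve→mux: 6, mux→pump: 5, pump→sink: 8.
Bottleneck = min = 5.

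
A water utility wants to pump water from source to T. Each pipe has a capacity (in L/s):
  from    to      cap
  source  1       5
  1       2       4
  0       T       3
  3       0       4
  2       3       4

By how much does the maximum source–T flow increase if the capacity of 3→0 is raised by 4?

Original max flow = 3.
Edge 3→0 does not cross the min cut (source side {0, 1, 2, 3, source}), so extra capacity there cannot help.
New max flow = 3. Increase = 0.

0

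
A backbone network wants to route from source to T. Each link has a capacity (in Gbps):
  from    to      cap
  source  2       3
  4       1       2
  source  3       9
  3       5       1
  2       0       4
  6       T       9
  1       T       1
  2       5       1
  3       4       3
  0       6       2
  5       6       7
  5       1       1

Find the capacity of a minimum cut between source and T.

5

Max flow = 5 (via 4 augmenting paths).
In the residual at optimum, the set reachable from source is {1, 3, 4, source}.
Cut edges: source->2 (cap 3), 3->5 (cap 1), 1->T (cap 1). Sum = 5.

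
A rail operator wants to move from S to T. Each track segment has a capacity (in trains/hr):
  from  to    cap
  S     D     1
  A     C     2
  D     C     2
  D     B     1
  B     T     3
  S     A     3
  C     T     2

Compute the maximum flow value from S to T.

3

Augment S->D->B->T: bottleneck 1. Total 1.
Augment S->A->C->T: bottleneck 2. Total 3.
No augmenting path remains in the residual graph.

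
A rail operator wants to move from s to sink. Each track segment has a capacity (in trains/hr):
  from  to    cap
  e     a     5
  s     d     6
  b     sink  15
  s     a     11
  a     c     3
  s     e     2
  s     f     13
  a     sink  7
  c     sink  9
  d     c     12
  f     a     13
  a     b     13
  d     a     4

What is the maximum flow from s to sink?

29

Augment s→a→sink: bottleneck 7. Total 7.
Augment s→d→c→sink: bottleneck 6. Total 13.
Augment s→a→c→sink: bottleneck 3. Total 16.
Augment s→a→b→sink: bottleneck 1. Total 17.
Augment s→f→a→b→sink: bottleneck 12. Total 29.
No augmenting path remains in the residual graph.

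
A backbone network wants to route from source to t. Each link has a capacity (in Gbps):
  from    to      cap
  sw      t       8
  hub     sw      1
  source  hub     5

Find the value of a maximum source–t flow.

1

Augment source->hub->sw->t: bottleneck 1. Total 1.
No augmenting path remains in the residual graph.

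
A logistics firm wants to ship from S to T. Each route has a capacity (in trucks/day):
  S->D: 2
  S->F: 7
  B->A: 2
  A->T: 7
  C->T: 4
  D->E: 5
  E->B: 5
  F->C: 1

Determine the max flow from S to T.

Augment S->F->C->T: bottleneck 1. Total 1.
Augment S->D->E->B->A->T: bottleneck 2. Total 3.
No augmenting path remains in the residual graph.

3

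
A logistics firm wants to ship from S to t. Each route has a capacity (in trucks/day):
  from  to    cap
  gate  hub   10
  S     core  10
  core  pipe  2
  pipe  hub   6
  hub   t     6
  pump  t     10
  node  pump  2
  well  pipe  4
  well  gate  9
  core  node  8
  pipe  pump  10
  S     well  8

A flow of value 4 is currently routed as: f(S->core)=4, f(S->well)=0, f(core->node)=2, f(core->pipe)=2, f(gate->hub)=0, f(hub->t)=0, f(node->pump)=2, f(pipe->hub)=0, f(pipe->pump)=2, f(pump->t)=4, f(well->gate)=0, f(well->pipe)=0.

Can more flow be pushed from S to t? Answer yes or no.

Residual path S->well->pipe->pump->t has bottleneck 4 > 0.
Pushing 4 along it raises the flow to 8, so the given flow is not maximum.

Yes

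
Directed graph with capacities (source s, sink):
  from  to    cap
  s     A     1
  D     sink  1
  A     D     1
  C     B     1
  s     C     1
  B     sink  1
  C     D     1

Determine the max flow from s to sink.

Augment s→A→D→sink: bottleneck 1. Total 1.
Augment s→C→B→sink: bottleneck 1. Total 2.
No augmenting path remains in the residual graph.

2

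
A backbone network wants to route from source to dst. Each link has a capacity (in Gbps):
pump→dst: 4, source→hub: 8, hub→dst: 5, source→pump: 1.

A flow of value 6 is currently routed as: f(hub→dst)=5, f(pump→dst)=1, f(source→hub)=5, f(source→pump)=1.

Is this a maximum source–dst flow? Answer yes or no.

Residual reachable from source: {hub, source}; dst is not reachable.
Saturated cut: source→pump, hub→dst with total capacity 6 = current flow value. Flow is maximum.

Yes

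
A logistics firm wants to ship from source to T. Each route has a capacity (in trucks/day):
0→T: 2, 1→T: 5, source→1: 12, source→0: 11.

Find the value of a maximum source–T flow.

Augment source→1→T: bottleneck 5. Total 5.
Augment source→0→T: bottleneck 2. Total 7.
No augmenting path remains in the residual graph.

7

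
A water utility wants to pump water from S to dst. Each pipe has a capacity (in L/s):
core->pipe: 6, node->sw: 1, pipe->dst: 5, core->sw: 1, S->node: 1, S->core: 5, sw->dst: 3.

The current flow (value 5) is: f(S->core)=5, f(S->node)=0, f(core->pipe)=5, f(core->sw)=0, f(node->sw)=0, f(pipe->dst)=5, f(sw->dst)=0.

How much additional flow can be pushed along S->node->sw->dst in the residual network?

1

Residual capacities along the path: S->node: 1, node->sw: 1, sw->dst: 3.
Minimum is 1.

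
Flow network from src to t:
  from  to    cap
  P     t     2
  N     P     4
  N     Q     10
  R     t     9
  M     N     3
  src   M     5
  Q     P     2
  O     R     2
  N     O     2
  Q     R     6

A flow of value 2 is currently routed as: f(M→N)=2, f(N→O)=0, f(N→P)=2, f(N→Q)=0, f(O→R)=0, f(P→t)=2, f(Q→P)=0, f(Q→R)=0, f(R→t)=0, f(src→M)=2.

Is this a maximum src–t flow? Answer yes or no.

Residual path src→M→N→O→R→t has bottleneck 1 > 0.
Pushing 1 along it raises the flow to 3, so the given flow is not maximum.

No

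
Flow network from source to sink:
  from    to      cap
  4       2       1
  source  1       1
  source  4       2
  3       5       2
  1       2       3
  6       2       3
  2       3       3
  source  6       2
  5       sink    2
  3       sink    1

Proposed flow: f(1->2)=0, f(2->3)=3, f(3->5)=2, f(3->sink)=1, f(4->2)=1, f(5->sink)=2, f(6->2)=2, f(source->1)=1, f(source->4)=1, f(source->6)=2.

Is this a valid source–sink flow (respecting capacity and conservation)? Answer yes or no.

No

Conservation fails at 1: inflow 1 ≠ outflow 0.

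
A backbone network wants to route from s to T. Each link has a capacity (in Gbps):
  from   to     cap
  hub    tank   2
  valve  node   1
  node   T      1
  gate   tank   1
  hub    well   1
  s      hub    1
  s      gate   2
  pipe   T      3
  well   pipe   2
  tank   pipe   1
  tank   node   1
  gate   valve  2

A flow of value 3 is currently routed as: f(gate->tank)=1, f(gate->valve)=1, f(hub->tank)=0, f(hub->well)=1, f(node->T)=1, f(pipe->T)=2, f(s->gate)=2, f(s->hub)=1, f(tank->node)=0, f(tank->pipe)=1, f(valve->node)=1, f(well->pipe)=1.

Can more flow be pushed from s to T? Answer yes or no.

No

Residual reachable from s: {s}; T is not reachable.
Saturated cut: s->hub, s->gate with total capacity 3 = current flow value. Flow is maximum.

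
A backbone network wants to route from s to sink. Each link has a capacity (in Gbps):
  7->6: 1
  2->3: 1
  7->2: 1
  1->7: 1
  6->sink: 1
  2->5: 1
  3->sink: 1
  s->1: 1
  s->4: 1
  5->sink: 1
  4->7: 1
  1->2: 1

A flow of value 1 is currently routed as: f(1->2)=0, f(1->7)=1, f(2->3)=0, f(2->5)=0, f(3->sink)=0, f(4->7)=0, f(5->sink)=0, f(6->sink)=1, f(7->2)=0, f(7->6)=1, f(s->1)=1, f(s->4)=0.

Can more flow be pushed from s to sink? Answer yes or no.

Yes

Residual path s->4->7->2->5->sink has bottleneck 1 > 0.
Pushing 1 along it raises the flow to 2, so the given flow is not maximum.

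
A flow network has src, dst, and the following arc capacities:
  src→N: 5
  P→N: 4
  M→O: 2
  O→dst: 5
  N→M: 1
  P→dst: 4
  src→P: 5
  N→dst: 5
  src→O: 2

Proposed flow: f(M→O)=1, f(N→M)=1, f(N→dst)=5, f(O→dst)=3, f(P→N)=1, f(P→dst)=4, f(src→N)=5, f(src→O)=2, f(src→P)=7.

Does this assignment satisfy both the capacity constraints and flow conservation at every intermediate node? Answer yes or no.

No

Capacity violated on src→P: flow 7 > capacity 5.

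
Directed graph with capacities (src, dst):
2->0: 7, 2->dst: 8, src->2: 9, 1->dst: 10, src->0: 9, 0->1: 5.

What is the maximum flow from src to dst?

13

Augment src->2->dst: bottleneck 8. Total 8.
Augment src->0->1->dst: bottleneck 5. Total 13.
No augmenting path remains in the residual graph.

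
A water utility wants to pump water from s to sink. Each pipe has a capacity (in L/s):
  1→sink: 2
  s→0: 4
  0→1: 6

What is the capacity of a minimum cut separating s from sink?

Max flow = 2 (via 1 augmenting path).
In the residual at optimum, the set reachable from s is {0, 1, s}.
Cut edges: 1→sink (cap 2). Sum = 2.

2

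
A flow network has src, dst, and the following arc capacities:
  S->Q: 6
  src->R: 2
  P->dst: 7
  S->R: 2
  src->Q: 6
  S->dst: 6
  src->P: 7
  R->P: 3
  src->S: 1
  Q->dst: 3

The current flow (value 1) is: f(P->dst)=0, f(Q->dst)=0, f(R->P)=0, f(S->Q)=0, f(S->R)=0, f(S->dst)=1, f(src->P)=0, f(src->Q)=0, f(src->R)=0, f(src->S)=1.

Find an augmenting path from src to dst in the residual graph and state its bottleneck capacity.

src->Q->dst, bottleneck 3

Residual along src->Q->dst: src->Q: 6, Q->dst: 3.
Bottleneck = min = 3.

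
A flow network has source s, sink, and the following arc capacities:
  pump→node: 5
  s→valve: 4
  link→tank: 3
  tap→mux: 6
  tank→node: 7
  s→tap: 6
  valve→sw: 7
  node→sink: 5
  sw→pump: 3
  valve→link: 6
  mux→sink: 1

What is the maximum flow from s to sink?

Augment s→tap→mux→sink: bottleneck 1. Total 1.
Augment s→valve→sw→pump→node→sink: bottleneck 3. Total 4.
Augment s→valve→link→tank→node→sink: bottleneck 1. Total 5.
No augmenting path remains in the residual graph.

5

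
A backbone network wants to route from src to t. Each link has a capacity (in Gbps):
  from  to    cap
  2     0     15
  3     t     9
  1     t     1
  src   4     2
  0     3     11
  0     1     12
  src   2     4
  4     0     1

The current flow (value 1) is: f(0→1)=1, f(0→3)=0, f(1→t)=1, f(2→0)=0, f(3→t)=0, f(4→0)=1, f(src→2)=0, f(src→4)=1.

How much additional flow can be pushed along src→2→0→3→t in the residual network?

Residual capacities along the path: src→2: 4, 2→0: 15, 0→3: 11, 3→t: 9.
Minimum is 4.

4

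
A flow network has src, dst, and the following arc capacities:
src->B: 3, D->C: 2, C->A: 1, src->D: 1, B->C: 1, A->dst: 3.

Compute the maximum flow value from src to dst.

Augment src->B->C->A->dst: bottleneck 1. Total 1.
No augmenting path remains in the residual graph.

1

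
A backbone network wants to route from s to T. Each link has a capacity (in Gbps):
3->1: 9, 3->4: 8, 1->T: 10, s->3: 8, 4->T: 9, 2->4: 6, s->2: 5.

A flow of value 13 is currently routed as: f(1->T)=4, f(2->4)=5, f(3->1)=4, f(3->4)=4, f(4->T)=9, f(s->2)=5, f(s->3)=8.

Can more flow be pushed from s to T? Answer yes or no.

No

Residual reachable from s: {s}; T is not reachable.
Saturated cut: s->2, s->3 with total capacity 13 = current flow value. Flow is maximum.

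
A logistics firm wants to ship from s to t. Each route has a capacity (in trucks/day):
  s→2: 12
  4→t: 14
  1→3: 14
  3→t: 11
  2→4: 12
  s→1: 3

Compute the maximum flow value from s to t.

Augment s→1→3→t: bottleneck 3. Total 3.
Augment s→2→4→t: bottleneck 12. Total 15.
No augmenting path remains in the residual graph.

15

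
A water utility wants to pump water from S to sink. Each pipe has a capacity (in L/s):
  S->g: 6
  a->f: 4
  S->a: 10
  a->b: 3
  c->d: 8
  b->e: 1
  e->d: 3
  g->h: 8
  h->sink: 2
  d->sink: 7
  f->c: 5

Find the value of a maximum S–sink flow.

7

Augment S->g->h->sink: bottleneck 2. Total 2.
Augment S->a->b->e->d->sink: bottleneck 1. Total 3.
Augment S->a->f->c->d->sink: bottleneck 4. Total 7.
No augmenting path remains in the residual graph.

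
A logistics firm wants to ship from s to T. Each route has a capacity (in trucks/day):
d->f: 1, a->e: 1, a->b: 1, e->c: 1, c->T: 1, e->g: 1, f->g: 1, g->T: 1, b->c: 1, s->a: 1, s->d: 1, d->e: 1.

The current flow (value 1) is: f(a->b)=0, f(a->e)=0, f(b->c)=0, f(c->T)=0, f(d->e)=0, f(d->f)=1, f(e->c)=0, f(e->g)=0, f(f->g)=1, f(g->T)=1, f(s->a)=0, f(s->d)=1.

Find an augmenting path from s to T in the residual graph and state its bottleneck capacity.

Residual along s->a->e->c->T: s->a: 1, a->e: 1, e->c: 1, c->T: 1.
Bottleneck = min = 1.

s->a->e->c->T, bottleneck 1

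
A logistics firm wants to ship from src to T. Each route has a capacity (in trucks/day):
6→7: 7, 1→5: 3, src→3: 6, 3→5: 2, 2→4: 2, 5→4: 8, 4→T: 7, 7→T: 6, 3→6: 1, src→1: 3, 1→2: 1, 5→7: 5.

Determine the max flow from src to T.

6

Augment src→1→2→4→T: bottleneck 1. Total 1.
Augment src→1→5→4→T: bottleneck 2. Total 3.
Augment src→3→5→4→T: bottleneck 2. Total 5.
Augment src→3→6→7→T: bottleneck 1. Total 6.
No augmenting path remains in the residual graph.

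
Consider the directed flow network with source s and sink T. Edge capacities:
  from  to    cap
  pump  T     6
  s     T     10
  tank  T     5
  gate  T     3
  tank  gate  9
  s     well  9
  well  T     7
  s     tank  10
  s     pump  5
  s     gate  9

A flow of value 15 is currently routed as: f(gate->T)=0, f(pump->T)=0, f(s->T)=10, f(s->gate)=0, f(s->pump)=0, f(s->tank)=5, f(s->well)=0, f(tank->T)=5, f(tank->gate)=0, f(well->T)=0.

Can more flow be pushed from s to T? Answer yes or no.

Yes

Residual path s->gate->T has bottleneck 3 > 0.
Pushing 3 along it raises the flow to 18, so the given flow is not maximum.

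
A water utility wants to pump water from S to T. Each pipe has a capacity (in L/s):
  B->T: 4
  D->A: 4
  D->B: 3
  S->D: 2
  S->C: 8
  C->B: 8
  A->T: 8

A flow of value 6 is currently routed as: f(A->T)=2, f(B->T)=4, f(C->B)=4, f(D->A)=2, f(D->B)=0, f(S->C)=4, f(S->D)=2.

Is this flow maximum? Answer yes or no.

Yes

Residual reachable from S: {B, C, S}; T is not reachable.
Saturated cut: S->D, B->T with total capacity 6 = current flow value. Flow is maximum.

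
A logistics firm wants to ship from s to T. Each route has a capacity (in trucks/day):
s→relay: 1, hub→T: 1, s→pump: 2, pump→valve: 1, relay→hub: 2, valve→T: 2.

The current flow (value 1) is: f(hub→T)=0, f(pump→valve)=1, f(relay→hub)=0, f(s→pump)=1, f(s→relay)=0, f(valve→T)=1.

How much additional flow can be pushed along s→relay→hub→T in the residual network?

Residual capacities along the path: s→relay: 1, relay→hub: 2, hub→T: 1.
Minimum is 1.

1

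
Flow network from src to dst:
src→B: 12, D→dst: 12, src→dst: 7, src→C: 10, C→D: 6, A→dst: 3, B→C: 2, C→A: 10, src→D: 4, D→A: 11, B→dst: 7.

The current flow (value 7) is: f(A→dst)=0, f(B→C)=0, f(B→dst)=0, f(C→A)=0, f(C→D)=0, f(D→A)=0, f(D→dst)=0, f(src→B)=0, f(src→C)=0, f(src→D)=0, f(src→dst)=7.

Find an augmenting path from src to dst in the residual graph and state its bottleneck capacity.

Residual along src→B→dst: src→B: 12, B→dst: 7.
Bottleneck = min = 7.

src→B→dst, bottleneck 7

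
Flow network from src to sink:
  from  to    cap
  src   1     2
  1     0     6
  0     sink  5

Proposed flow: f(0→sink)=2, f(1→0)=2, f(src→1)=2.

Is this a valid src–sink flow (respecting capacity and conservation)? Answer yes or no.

Every edge has 0 ≤ f(e) ≤ cap(e).
At each intermediate node, inflow equals outflow.

Yes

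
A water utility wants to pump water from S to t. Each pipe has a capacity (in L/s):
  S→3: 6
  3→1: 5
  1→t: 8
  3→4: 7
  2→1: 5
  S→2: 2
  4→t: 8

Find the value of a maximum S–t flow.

Augment S→2→1→t: bottleneck 2. Total 2.
Augment S→3→1→t: bottleneck 5. Total 7.
Augment S→3→4→t: bottleneck 1. Total 8.
No augmenting path remains in the residual graph.

8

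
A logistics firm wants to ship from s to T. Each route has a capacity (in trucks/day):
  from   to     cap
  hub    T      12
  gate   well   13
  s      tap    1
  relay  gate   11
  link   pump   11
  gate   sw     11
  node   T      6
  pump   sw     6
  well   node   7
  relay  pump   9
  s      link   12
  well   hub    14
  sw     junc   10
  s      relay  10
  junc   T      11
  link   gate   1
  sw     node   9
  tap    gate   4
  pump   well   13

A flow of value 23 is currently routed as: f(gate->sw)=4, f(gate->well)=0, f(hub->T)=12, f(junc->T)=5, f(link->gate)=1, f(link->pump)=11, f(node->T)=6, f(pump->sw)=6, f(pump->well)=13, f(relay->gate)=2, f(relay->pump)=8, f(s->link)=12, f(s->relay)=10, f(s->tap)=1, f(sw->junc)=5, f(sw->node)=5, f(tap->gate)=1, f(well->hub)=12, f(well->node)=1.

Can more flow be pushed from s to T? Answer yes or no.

No

Residual reachable from s: {s}; T is not reachable.
Saturated cut: s->link, s->tap, s->relay with total capacity 23 = current flow value. Flow is maximum.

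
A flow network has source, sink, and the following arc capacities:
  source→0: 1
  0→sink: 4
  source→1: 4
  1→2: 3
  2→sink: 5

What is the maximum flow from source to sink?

Augment source→0→sink: bottleneck 1. Total 1.
Augment source→1→2→sink: bottleneck 3. Total 4.
No augmenting path remains in the residual graph.

4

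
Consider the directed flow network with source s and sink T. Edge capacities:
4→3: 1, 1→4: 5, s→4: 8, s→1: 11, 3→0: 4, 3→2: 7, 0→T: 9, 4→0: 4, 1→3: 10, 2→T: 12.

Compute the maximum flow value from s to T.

Augment s→4→0→T: bottleneck 4. Total 4.
Augment s→1→3→2→T: bottleneck 7. Total 11.
Augment s→1→3→0→T: bottleneck 3. Total 14.
Augment s→4→3→0→T: bottleneck 1. Total 15.
No augmenting path remains in the residual graph.

15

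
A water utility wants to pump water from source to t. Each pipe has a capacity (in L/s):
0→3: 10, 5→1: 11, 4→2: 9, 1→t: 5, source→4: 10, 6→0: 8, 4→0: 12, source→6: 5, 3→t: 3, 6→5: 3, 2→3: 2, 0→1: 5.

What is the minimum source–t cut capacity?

8

Max flow = 8 (via 3 augmenting paths).
In the residual at optimum, the set reachable from source is {0, 1, 2, 3, 4, 5, 6, source}.
Cut edges: 1→t (cap 5), 3→t (cap 3). Sum = 8.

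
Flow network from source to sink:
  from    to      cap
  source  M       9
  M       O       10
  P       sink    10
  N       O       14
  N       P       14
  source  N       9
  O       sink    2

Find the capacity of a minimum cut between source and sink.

Max flow = 11 (via 2 augmenting paths).
In the residual at optimum, the set reachable from source is {M, O, source}.
Cut edges: source->N (cap 9), O->sink (cap 2). Sum = 11.

11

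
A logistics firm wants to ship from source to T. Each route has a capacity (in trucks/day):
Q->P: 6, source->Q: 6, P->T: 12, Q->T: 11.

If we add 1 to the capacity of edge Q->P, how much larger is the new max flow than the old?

0

Original max flow = 6.
Edge Q->P does not cross the min cut (source side {source}), so extra capacity there cannot help.
New max flow = 6. Increase = 0.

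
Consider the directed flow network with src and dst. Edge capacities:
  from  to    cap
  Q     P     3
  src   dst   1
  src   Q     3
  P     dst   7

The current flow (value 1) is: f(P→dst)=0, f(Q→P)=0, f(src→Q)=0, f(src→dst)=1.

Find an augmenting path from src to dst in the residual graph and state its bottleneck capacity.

src→Q→P→dst, bottleneck 3

Residual along src→Q→P→dst: src→Q: 3, Q→P: 3, P→dst: 7.
Bottleneck = min = 3.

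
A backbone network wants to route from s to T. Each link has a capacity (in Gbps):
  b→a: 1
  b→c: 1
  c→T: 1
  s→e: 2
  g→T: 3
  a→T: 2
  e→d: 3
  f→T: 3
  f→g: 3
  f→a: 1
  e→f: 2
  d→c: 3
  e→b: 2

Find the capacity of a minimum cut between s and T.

Max flow = 2 (via 1 augmenting path).
In the residual at optimum, the set reachable from s is {s}.
Cut edges: s→e (cap 2). Sum = 2.

2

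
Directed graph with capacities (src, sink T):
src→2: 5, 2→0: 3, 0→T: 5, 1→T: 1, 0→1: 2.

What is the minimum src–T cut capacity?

Max flow = 3 (via 1 augmenting path).
In the residual at optimum, the set reachable from src is {2, src}.
Cut edges: 2→0 (cap 3). Sum = 3.

3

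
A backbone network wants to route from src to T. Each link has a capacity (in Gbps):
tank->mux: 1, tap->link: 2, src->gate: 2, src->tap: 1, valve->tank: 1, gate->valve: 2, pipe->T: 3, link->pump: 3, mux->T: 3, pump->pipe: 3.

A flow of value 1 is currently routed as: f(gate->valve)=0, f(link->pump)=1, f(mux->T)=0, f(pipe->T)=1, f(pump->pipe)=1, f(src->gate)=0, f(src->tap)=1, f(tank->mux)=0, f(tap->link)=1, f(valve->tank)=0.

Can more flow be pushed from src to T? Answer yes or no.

Residual path src->gate->valve->tank->mux->T has bottleneck 1 > 0.
Pushing 1 along it raises the flow to 2, so the given flow is not maximum.

Yes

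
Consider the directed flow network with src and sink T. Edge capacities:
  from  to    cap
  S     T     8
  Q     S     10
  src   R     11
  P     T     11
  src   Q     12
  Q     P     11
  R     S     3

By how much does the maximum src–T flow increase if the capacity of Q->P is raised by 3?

Original max flow = 15.
Edge Q->P does not cross the min cut (source side {R, src}), so extra capacity there cannot help.
New max flow = 15. Increase = 0.

0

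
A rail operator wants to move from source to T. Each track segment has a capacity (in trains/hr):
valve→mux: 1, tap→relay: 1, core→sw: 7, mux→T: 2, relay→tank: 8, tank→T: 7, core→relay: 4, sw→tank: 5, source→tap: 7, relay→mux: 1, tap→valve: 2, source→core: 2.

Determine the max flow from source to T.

4

Augment source→tap→valve→mux→T: bottleneck 1. Total 1.
Augment source→tap→relay→mux→T: bottleneck 1. Total 2.
Augment source→core→relay→tank→T: bottleneck 2. Total 4.
No augmenting path remains in the residual graph.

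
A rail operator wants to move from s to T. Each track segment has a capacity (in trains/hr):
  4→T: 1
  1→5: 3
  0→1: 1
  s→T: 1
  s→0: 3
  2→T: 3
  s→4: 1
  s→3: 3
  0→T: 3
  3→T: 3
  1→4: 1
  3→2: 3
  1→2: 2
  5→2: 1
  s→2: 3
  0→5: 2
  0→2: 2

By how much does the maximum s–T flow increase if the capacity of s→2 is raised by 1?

Original max flow = 11.
Even with extra capacity on s→2, another cut of capacity 11 remains binding.
New max flow = 11. Increase = 0.

0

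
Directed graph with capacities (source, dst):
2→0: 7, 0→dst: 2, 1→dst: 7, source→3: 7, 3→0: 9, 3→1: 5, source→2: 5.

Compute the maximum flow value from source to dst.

7

Augment source→2→0→dst: bottleneck 2. Total 2.
Augment source→3→1→dst: bottleneck 5. Total 7.
No augmenting path remains in the residual graph.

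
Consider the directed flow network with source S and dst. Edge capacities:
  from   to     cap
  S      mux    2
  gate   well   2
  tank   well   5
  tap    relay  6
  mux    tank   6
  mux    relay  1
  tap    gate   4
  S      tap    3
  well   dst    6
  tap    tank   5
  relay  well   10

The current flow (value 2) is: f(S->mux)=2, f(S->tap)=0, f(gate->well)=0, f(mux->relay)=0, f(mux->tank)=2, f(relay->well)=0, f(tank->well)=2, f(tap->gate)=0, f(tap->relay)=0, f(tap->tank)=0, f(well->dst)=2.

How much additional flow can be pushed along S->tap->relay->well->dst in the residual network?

Residual capacities along the path: S->tap: 3, tap->relay: 6, relay->well: 10, well->dst: 4.
Minimum is 3.

3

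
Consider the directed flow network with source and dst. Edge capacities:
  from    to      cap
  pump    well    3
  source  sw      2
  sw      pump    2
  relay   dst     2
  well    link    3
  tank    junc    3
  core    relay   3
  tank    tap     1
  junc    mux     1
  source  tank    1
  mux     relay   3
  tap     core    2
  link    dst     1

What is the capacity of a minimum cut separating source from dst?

2

Max flow = 2 (via 2 augmenting paths).
In the residual at optimum, the set reachable from source is {link, pump, source, sw, well}.
Cut edges: source→tank (cap 1), link→dst (cap 1). Sum = 2.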